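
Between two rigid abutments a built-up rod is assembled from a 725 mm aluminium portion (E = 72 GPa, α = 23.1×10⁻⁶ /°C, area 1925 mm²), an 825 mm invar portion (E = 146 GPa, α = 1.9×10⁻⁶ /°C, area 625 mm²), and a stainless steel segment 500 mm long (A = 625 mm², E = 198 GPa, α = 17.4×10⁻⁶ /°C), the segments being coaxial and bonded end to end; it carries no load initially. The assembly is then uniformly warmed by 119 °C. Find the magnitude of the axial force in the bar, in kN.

With the walls removed the bar would change length by δ_free = Σ αᵢΔT Lᵢ = 23.1×10⁻⁶×119×725 + 1.9×10⁻⁶×119×825 + 17.4×10⁻⁶×119×500 = 3.215 mm.
The walls prevent any net length change, so an axial force P (same in every segment) develops. Compatibility: P · Σ Lᵢ/(AᵢEᵢ) = δ_free.
The series flexibility is Σ Lᵢ/(AᵢEᵢ) = 725/(1925×72×10³) + 825/(625×146×10³) + 500/(625×198×10³) = 1.831×10⁻⁵ mm/N.
Hence P = δ_free / Σ(L/AE) = 3.215/1.831×10⁻⁵ = 175.6 kN (compressive).

P ≈ 176 kN (compressive)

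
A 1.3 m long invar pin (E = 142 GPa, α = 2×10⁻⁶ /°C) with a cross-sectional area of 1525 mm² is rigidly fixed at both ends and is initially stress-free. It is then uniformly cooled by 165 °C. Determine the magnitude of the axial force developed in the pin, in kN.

With zero net strain, σ = E·αΔT = 142 GPa × 2×10⁻⁶ × 165 = 46.86 MPa.
Axial force P = σA = 46.86 × 1525 = 71460 N = 71.46 kN, tensile.

P ≈ 71.5 kN (tensile)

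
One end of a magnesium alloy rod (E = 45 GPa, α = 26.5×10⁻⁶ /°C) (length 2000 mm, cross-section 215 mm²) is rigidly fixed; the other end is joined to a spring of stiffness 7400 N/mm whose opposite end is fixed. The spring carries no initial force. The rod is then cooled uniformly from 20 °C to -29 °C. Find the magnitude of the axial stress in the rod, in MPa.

σ ≈ 35.3 MPa (tensile)

Free thermal contraction: δ_free = αΔT L = 26.5×10⁻⁶ × 49 × 2000 = 2.597 mm.
With a force P in the spring, the elastic change of the rod is PL/(AE) and that of the spring is P/k; compatibility requires their sum to equal δ_free.
P [ L/(AE) + 1/k ] = δ_free → P [ 2000/(215×45×10³) + 1/(7400) ] = 2.597.
P = 2.597 / 0.0003419 = 7597 N.
σ = P/A = 7597/215 = 35.33 MPa.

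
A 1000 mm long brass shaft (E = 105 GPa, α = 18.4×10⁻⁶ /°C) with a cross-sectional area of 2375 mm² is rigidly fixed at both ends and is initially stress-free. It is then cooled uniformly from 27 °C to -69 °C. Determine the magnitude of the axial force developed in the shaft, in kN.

P ≈ 440 kN (tensile)

The ends cannot move, so σ = EαΔT = 105×10³ × 18.4×10⁻⁶ × 96 = 185.5 MPa.
Then P = σA = 185.5 × 2375 mm² = 440.5 kN, tensile.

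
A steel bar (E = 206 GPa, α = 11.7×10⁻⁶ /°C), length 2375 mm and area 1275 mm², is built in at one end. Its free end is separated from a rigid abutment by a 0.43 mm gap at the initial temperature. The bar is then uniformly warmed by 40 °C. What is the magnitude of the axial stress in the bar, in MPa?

σ ≈ 59.1 MPa (compressive)

If the wall were absent the bar would grow by αΔT L = 11.7×10⁻⁶ × 40 × 2375 = 1.111 mm.
After closing the 0.43 mm clearance, 1.111 − 0.43 = 0.6815 mm of expansion remains to be suppressed by the wall.
That suppressed elongation corresponds to σ = E·Δ/L = 206×10³ × 0.6815/2375 = 59.11 MPa.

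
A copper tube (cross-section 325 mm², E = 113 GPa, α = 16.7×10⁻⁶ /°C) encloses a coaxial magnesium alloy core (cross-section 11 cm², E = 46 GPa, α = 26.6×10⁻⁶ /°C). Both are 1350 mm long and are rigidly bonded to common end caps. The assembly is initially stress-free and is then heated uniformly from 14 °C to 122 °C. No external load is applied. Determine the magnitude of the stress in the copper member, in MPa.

Both members must finish at the same length. With the larger α, the magnesium alloy tends to over-expand; the plates restrain it, putting the magnesium alloy in compression and the copper in tension. With no external load the two internal forces are equal and opposite, magnitude P.
Setting the final lengths equal and cancelling L: (α₁ − α₂)ΔT = P/(A₁E₁) + P/(A₂E₂).
|α₁ − α₂|·ΔT = 9.9×10⁻⁶ × 108 = 0.001069.
1/(A₁E₁) + 1/(A₂E₂) = 1/(325×113×10³) + 1/(1100×46×10³) = 4.699×10⁻⁸ N⁻¹.
P = 0.001069 / 4.699×10⁻⁸ = 22750 N = 22.75 kN.
σ_{copper} = P/A₁ = 22750/325 = 70.01 MPa, tensile.

σ ≈ 70 MPa (tensile)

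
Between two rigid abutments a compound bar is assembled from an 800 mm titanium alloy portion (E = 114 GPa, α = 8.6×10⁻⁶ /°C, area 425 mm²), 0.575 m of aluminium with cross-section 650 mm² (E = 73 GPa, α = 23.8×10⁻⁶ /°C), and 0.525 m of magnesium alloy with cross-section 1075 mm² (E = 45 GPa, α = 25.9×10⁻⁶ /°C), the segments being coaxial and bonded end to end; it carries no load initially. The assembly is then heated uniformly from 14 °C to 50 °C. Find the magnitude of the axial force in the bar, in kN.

P ≈ 31.1 kN (compressive)

With the walls removed the bar would change length by δ_free = Σ αᵢΔT Lᵢ = 8.6×10⁻⁶×36×800 + 23.8×10⁻⁶×36×575 + 25.9×10⁻⁶×36×525 = 1.23 mm.
The walls prevent any net length change, so an axial force P (same in every segment) develops. Compatibility: P · Σ Lᵢ/(AᵢEᵢ) = δ_free.
The series flexibility is Σ Lᵢ/(AᵢEᵢ) = 800/(425×114×10³) + 575/(650×73×10³) + 525/(1075×45×10³) = 3.948×10⁻⁵ mm/N.
P = 1.23 / 3.948×10⁻⁵ = 31150 N = 31.15 kN, compressive.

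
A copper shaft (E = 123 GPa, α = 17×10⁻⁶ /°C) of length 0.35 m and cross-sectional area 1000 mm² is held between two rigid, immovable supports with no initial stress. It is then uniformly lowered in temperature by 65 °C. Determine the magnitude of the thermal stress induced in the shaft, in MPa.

Because both ends are immovable the net strain is zero, and the suppressed thermal strain is αΔT = 17×10⁻⁶ × 65 = 1105×10⁻⁶.
σ = EαΔT = 123×10³ × 17×10⁻⁶ × 65 = 135.9 MPa (tensile; the shaft is trying to contract).

σ ≈ 136 MPa (tensile)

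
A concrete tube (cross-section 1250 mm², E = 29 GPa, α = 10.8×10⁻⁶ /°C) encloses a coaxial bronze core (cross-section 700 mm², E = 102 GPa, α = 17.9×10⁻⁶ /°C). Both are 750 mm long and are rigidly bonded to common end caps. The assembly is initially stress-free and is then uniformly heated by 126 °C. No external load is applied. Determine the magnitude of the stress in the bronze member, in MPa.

Both members must finish at the same length. With the larger α, the bronze tends to over-expand; the plates restrain it, putting the bronze in compression and the concrete in tension. With no external load the two internal forces are equal and opposite, magnitude P.
Equating the net (thermal + elastic) strains gives |α₁ − α₂|·ΔT = P·[1/(A₁E₁) + 1/(A₂E₂)].
|α₁ − α₂|·ΔT = 7.1×10⁻⁶ × 126 = 0.0008946.
1/(A₁E₁) + 1/(A₂E₂) = 1/(1250×29×10³) + 1/(700×102×10³) = 4.159×10⁻⁸ N⁻¹.
So P = 0.0008946 / 4.159×10⁻⁸ = 21.51 kN.
σ_{bronze} = P/A₂ = 21510/700 = 30.73 MPa, compressive.

σ ≈ 30.7 MPa (compressive)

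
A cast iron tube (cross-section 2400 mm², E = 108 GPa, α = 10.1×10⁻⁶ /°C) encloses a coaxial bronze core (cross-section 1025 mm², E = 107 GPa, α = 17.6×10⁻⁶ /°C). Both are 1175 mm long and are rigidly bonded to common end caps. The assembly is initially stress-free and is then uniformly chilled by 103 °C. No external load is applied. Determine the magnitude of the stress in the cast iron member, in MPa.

The bronze has the larger α, so on cooling it would change length more than the cast iron if both were free. The rigid plates force a common final length, so the bronze is put into tension and the cast iron into compression, with equal and opposite forces P (no external load).
Equating the net (thermal + elastic) strains gives |α₁ − α₂|·ΔT = P·[1/(A₁E₁) + 1/(A₂E₂)].
|α₁ − α₂|·ΔT = 7.5×10⁻⁶ × 103 = 0.0007725.
1/(A₁E₁) + 1/(A₂E₂) = 1/(2400×108×10³) + 1/(1025×107×10³) = 1.298×10⁻⁸ N⁻¹.
So P = 0.0007725 / 1.298×10⁻⁸ = 59.53 kN.
σ_{cast iron} = P/A₁ = 59530/2400 = 24.81 MPa, compressive.

σ ≈ 24.8 MPa (compressive)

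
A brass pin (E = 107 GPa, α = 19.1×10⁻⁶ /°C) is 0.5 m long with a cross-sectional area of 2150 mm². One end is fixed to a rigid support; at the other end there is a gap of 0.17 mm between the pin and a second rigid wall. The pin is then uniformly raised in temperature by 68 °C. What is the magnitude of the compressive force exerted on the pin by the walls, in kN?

P ≈ 221 kN

Unrestrained expansion: δ_free = αΔT L = 19.1×10⁻⁶ × 68 × 500 = 0.6494 mm.
The gap closes (δ_free > 0.17 mm) and the wall then resists a further 0.6494 − 0.17 = 0.4794 mm of expansion.
So σ = E(δ_free − g)/L = 107×10³ × 0.4794/500 = 102.6 MPa.
Force on the wall = σA = 102.6 × 2150 mm² = 220.6 kN.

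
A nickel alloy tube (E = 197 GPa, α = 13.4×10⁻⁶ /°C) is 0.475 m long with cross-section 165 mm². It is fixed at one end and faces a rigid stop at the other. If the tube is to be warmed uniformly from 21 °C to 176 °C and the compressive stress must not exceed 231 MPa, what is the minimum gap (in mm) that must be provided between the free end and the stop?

With no wall the tube would lengthen by αΔT L = 13.4×10⁻⁶ × 155 × 475 = 0.9866 mm.
At the allowable stress the elastic shortening the wall may impose is σL/E = 231 × 475 / (197×10³) = 0.557 mm.
The gap must absorb the remainder: g_min = 0.9866 − 0.557 = 0.4296 mm.

g ≈ 0.43 mm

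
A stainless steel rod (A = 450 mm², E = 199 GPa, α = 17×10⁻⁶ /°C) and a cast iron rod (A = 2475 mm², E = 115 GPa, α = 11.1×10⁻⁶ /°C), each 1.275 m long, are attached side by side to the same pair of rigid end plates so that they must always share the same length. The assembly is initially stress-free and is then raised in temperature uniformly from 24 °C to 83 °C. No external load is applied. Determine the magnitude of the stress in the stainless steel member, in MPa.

Equilibrium of a rigid end plate with no external load gives equal and opposite internal forces ±P in the two members. Since α_{stainless steel} > α_{cast iron}, heating drives the stainless steel into compression and the cast iron into tension.
Setting the final lengths equal and cancelling L: (α₁ − α₂)ΔT = P/(A₁E₁) + P/(A₂E₂).
|α₁ − α₂|·ΔT = 5.9×10⁻⁶ × 59 = 0.0003481.
1/(A₁E₁) + 1/(A₂E₂) = 1/(450×199×10³) + 1/(2475×115×10³) = 1.468×10⁻⁸ N⁻¹.
So P = 0.0003481 / 1.468×10⁻⁸ = 23.71 kN.
σ_{stainless steel} = P/A₁ = 23710/450 = 52.69 MPa, compressive.

σ ≈ 52.7 MPa (compressive)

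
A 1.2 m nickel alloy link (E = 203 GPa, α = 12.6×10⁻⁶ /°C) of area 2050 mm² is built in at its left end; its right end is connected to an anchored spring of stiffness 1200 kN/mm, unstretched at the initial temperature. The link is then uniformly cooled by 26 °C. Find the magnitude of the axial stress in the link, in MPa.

If the spring were absent the link would shorten by αΔT L = 12.6×10⁻⁶ × 26 × 1200 = 0.3931 mm.
With a force P in the spring, the elastic change of the link is PL/(AE) and that of the spring is P/k; compatibility requires their sum to equal δ_free.
So P = δ_free / [L/(AE) + 1/k] = 0.3931 / [ 1200/(2050×203×10³) + 1/(1200×10³) ].
P = 0.3931 / 3.717×10⁻⁶ = 105800 N.
σ = P/A = 105800/2050 = 51.59 MPa.

σ ≈ 51.6 MPa (tensile)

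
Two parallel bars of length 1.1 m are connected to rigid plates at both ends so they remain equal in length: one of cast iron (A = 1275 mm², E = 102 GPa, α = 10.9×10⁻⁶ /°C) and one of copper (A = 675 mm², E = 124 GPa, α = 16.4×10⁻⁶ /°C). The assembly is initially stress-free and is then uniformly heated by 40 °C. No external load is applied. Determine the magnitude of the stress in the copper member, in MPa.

The copper has the larger α, so on heating it would change length more than the cast iron if both were free. The rigid plates force a common final length, so the copper is put into compression and the cast iron into tension, with equal and opposite forces P (no external load).
Compatibility of the two members (thermal + elastic change equal): (α₁ − α₂)ΔT = P·[1/(A₁E₁) + 1/(A₂E₂)].
|α₁ − α₂|·ΔT = 5.5×10⁻⁶ × 40 = 0.00022.
1/(A₁E₁) + 1/(A₂E₂) = 1/(1275×102×10³) + 1/(675×124×10³) = 1.964×10⁻⁸ N⁻¹.
P = 0.00022 / 1.964×10⁻⁸ = 11200 N = 11.2 kN.
σ_{copper} = P/A₂ = 11200/675 = 16.6 MPa, compressive.

σ ≈ 16.6 MPa (compressive)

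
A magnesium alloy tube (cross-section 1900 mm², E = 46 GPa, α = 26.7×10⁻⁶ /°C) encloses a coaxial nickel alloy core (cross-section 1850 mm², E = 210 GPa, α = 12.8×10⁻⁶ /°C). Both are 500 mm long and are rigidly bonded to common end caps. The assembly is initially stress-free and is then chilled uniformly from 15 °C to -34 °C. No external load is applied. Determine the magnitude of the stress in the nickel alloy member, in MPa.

Both members must finish at the same length. With the larger α, the magnesium alloy tends to over-contract; the plates restrain it, putting the magnesium alloy in tension and the nickel alloy in compression. With no external load the two internal forces are equal and opposite, magnitude P.
Equating the net (thermal + elastic) strains gives |α₁ − α₂|·ΔT = P·[1/(A₁E₁) + 1/(A₂E₂)].
|α₁ − α₂|·ΔT = 13.9×10⁻⁶ × 49 = 0.0006811.
1/(A₁E₁) + 1/(A₂E₂) = 1/(1900×46×10³) + 1/(1850×210×10³) = 1.402×10⁻⁸ N⁻¹.
P = 0.0006811 / 1.402×10⁻⁸ = 48600 N = 48.6 kN.
σ_{nickel alloy} = P/A₂ = 48600/1850 = 26.27 MPa, compressive.

σ ≈ 26.3 MPa (compressive)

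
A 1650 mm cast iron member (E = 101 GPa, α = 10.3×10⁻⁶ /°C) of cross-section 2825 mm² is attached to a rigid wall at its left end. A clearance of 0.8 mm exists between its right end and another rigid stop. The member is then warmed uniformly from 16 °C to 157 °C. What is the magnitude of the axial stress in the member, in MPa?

Free thermal elongation = αΔT L = 10.3×10⁻⁶ × 141 × 1650 = 2.396 mm.
This exceeds the 0.8 mm gap, so the wall pushes back. The portion of expansion that must be recovered elastically is δ_free − gap = 2.396 − 0.8 = 1.596 mm.
So σ = E(δ_free − g)/L = 101×10³ × 1.596/1650 = 97.71 MPa.

σ ≈ 97.7 MPa (compressive)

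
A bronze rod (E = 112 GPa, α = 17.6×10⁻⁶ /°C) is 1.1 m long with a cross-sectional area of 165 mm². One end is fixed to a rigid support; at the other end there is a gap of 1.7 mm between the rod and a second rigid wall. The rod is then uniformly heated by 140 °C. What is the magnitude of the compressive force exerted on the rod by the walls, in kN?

Free thermal elongation = αΔT L = 17.6×10⁻⁶ × 140 × 1100 = 2.71 mm.
The gap closes (δ_free > 1.7 mm) and the wall then resists a further 2.71 − 1.7 = 1.01 mm of expansion.
Compatibility: PL/(AE) = 1.01 mm, so σ = P/A = E × (1.01/1100) = 102.9 MPa.
Force on the wall = σA = 102.9 × 165 mm² = 16.97 kN.

P ≈ 17 kN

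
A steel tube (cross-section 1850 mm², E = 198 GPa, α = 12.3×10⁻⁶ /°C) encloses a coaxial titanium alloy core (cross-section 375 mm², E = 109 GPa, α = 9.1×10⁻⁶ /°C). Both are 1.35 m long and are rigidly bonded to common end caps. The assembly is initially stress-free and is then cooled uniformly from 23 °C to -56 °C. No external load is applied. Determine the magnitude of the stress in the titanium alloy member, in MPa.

The steel has the larger α, so on cooling it would change length more than the titanium alloy if both were free. The rigid plates force a common final length, so the steel is put into tension and the titanium alloy into compression, with equal and opposite forces P (no external load).
Setting the final lengths equal and cancelling L: (α₁ − α₂)ΔT = P/(A₁E₁) + P/(A₂E₂).
|α₁ − α₂|·ΔT = 3.2×10⁻⁶ × 79 = 0.0002528.
1/(A₁E₁) + 1/(A₂E₂) = 1/(1850×198×10³) + 1/(375×109×10³) = 2.719×10⁻⁸ N⁻¹.
P = 0.0002528 / 2.719×10⁻⁸ = 9296 N = 9.296 kN.
σ_{titanium alloy} = P/A₂ = 9296/375 = 24.79 MPa, compressive.

σ ≈ 24.8 MPa (compressive)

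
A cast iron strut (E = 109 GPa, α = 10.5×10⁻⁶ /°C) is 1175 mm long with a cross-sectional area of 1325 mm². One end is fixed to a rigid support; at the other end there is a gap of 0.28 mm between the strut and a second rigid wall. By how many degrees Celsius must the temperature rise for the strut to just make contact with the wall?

Contact occurs when the free expansion equals the gap: αΔT L = 0.28 mm.
So ΔT = g/(αL) = 0.28/(10.5×10⁻⁶ × 1175) = 22.7 °C.

ΔT ≈ 22.7 °C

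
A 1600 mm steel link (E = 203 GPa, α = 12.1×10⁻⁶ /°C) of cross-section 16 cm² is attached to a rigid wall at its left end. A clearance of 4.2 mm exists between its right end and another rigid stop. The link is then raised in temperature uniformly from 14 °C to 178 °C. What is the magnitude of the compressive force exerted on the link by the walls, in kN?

If the wall were absent the link would grow by αΔT L = 12.1×10⁻⁶ × 164 × 1600 = 3.175 mm.
Since δ_free = 3.18 mm is less than the 4.2 mm gap, the link never touches the wall. No axial force develops.

P ≈ 0 kN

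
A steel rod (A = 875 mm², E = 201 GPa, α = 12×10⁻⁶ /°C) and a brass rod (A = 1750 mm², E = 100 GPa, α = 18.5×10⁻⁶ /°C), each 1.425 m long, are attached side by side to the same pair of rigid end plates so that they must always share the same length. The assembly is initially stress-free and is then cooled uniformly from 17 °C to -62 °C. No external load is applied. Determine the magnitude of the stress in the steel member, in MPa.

σ ≈ 51.5 MPa (compressive)

Both members must finish at the same length. With the larger α, the brass tends to over-contract; the plates restrain it, putting the brass in tension and the steel in compression. With no external load the two internal forces are equal and opposite, magnitude P.
Equating the net (thermal + elastic) strains gives |α₁ − α₂|·ΔT = P·[1/(A₁E₁) + 1/(A₂E₂)].
|α₁ − α₂|·ΔT = 6.5×10⁻⁶ × 79 = 0.0005135.
1/(A₁E₁) + 1/(A₂E₂) = 1/(875×201×10³) + 1/(1750×100×10³) = 1.14×10⁻⁸ N⁻¹.
So P = 0.0005135 / 1.14×10⁻⁸ = 45.04 kN.
σ_{steel} = P/A₁ = 45040/875 = 51.48 MPa, compressive.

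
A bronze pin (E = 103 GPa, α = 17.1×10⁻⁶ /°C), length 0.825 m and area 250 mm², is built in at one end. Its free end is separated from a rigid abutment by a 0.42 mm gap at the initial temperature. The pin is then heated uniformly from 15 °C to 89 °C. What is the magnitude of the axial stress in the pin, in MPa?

σ ≈ 77.9 MPa (compressive)

If the wall were absent the pin would grow by αΔT L = 17.1×10⁻⁶ × 74 × 825 = 1.044 mm.
After closing the 0.42 mm clearance, 1.044 − 0.42 = 0.624 mm of expansion remains to be suppressed by the wall.
Compatibility: PL/(AE) = 0.624 mm, so σ = P/A = E × (0.624/825) = 77.9 MPa.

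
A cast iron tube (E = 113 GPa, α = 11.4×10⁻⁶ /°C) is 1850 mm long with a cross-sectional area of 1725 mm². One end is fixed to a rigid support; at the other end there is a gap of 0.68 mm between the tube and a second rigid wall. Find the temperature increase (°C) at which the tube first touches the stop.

The gap closes when αΔT L = 0.68 mm, since the tube is still unstressed at that instant.
ΔT = 0.68 / (11.4×10⁻⁶ × 1850) = 32.24 °C.

ΔT ≈ 32.2 °C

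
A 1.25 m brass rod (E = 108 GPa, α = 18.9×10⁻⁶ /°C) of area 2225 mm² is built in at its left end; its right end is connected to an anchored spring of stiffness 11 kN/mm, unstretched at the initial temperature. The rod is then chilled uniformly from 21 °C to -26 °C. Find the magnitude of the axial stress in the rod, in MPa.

Free thermal contraction: δ_free = αΔT L = 18.9×10⁻⁶ × 47 × 1250 = 1.11 mm.
With a force P in the spring, the elastic change of the rod is PL/(AE) and that of the spring is P/k; compatibility requires their sum to equal δ_free.
So P = δ_free / [L/(AE) + 1/k] = 1.11 / [ 1250/(2225×108×10³) + 1/(11×10³) ].
P = 1.11 / 9.611×10⁻⁵ = 11550 N.
σ = P/A = 11550/2225 = 5.192 MPa.

σ ≈ 5.19 MPa (tensile)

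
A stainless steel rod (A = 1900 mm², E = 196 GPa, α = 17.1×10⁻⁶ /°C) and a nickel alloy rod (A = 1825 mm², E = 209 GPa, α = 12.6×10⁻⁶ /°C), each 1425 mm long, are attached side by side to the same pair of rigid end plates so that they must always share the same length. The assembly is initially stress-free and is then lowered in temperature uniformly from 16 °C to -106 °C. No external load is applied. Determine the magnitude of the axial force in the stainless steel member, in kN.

The stainless steel has the larger α, so on cooling it would change length more than the nickel alloy if both were free. The rigid plates force a common final length, so the stainless steel is put into tension and the nickel alloy into compression, with equal and opposite forces P (no external load).
Setting the final lengths equal and cancelling L: (α₁ − α₂)ΔT = P/(A₁E₁) + P/(A₂E₂).
|α₁ − α₂|·ΔT = 4.5×10⁻⁶ × 122 = 0.000549.
1/(A₁E₁) + 1/(A₂E₂) = 1/(1900×196×10³) + 1/(1825×209×10³) = 5.307×10⁻⁹ N⁻¹.
So P = 0.000549 / 5.307×10⁻⁹ = 103.4 kN.

P ≈ 103 kN (tensile in the stainless steel)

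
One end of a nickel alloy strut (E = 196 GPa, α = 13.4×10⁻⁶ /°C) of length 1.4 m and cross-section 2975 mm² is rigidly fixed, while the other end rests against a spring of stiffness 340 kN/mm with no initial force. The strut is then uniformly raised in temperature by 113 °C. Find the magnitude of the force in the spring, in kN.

The unrestrained thermal change is αΔT L = 13.4×10⁻⁶ × 113 × 1400 = 2.12 mm.
Let P be the compressive force at the spring. The strut shortens elastically by PL/(AE) and the spring compresses by P/k; together these equal δ_free.
So P = δ_free / [L/(AE) + 1/k] = 2.12 / [ 1400/(2975×196×10³) + 1/(340×10³) ].
P = 2.12 / 5.342×10⁻⁶ = 396800 N.

P ≈ 397 kN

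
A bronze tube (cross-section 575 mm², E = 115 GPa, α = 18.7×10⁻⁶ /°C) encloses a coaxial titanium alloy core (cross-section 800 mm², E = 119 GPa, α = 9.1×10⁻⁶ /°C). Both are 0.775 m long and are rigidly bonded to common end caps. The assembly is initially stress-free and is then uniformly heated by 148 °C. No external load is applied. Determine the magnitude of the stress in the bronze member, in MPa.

σ ≈ 96.4 MPa (compressive)

The bronze has the larger α, so on heating it would change length more than the titanium alloy if both were free. The rigid plates force a common final length, so the bronze is put into compression and the titanium alloy into tension, with equal and opposite forces P (no external load).
Setting the final lengths equal and cancelling L: (α₁ − α₂)ΔT = P/(A₁E₁) + P/(A₂E₂).
|α₁ − α₂|·ΔT = 9.6×10⁻⁶ × 148 = 0.001421.
1/(A₁E₁) + 1/(A₂E₂) = 1/(575×115×10³) + 1/(800×119×10³) = 2.563×10⁻⁸ N⁻¹.
So P = 0.001421 / 2.563×10⁻⁸ = 55.44 kN.
σ_{bronze} = P/A₁ = 55440/575 = 96.42 MPa, compressive.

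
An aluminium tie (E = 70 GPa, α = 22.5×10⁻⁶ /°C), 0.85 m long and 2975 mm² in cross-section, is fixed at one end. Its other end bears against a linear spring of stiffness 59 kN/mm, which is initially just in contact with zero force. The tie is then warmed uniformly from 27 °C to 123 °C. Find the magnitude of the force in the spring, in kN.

If the spring were absent the tie would lengthen by αΔT L = 22.5×10⁻⁶ × 96 × 850 = 1.836 mm.
Let P be the compressive force at the spring. The tie shortens elastically by PL/(AE) and the spring compresses by P/k; together these equal δ_free.
P [ L/(AE) + 1/k ] = δ_free → P [ 850/(2975×70×10³) + 1/(59×10³) ] = 1.836.
P = 1.836 / 2.103×10⁻⁵ = 87300 N.

P ≈ 87.3 kN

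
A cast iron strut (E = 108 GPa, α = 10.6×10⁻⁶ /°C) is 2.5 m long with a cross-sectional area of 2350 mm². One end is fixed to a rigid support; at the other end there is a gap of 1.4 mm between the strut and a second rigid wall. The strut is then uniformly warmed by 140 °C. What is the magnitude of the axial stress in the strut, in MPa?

Unrestrained expansion: δ_free = αΔT L = 10.6×10⁻⁶ × 140 × 2500 = 3.71 mm.
This exceeds the 1.4 mm gap, so the wall pushes back. The portion of expansion that must be recovered elastically is δ_free − gap = 3.71 − 1.4 = 2.31 mm.
That suppressed elongation corresponds to σ = E·Δ/L = 108×10³ × 2.31/2500 = 99.79 MPa.

σ ≈ 99.8 MPa (compressive)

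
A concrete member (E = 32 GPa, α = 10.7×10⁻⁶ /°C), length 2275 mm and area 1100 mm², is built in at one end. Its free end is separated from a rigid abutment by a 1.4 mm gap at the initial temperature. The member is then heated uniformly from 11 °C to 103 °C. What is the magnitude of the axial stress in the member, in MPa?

Unrestrained expansion: δ_free = αΔT L = 10.7×10⁻⁶ × 92 × 2275 = 2.24 mm.
After closing the 1.4 mm clearance, 2.24 − 1.4 = 0.8395 mm of expansion remains to be suppressed by the wall.
So σ = E(δ_free − g)/L = 32×10³ × 0.8395/2275 = 11.81 MPa.

σ ≈ 11.8 MPa (compressive)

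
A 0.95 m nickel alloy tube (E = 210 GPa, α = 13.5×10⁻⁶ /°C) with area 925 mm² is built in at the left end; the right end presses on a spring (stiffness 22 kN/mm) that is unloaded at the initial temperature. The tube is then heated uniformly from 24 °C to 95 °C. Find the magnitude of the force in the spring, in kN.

The unrestrained thermal change is αΔT L = 13.5×10⁻⁶ × 71 × 950 = 0.9106 mm.
With a force P in the spring, the elastic change of the tube is PL/(AE) and that of the spring is P/k; compatibility requires their sum to equal δ_free.
So P = δ_free / [L/(AE) + 1/k] = 0.9106 / [ 950/(925×210×10³) + 1/(22×10³) ].
P = 0.9106 / 5.035×10⁻⁵ = 18090 N.

P ≈ 18.1 kN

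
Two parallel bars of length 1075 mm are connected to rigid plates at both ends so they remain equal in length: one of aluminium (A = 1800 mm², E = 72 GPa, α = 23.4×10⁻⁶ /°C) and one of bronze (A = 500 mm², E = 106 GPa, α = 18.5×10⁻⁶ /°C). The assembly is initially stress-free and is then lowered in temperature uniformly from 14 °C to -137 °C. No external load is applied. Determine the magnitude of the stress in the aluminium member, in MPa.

σ ≈ 15.5 MPa (tensile)

The aluminium has the larger α, so on cooling it would change length more than the bronze if both were free. The rigid plates force a common final length, so the aluminium is put into tension and the bronze into compression, with equal and opposite forces P (no external load).
Equating the net (thermal + elastic) strains gives |α₁ − α₂|·ΔT = P·[1/(A₁E₁) + 1/(A₂E₂)].
|α₁ − α₂|·ΔT = 4.9×10⁻⁶ × 151 = 0.0007399.
1/(A₁E₁) + 1/(A₂E₂) = 1/(1800×72×10³) + 1/(500×106×10³) = 2.658×10⁻⁸ N⁻¹.
So P = 0.0007399 / 2.658×10⁻⁸ = 27.83 kN.
σ_{aluminium} = P/A₁ = 27830/1800 = 15.46 MPa, tensile.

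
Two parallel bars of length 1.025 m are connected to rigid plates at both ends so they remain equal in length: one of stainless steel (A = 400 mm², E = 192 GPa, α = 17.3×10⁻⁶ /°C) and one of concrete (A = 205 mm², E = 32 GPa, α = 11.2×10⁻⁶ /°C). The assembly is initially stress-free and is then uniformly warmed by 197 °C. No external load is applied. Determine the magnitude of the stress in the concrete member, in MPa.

Both members must finish at the same length. With the larger α, the stainless steel tends to over-expand; the plates restrain it, putting the stainless steel in compression and the concrete in tension. With no external load the two internal forces are equal and opposite, magnitude P.
Equating the net (thermal + elastic) strains gives |α₁ − α₂|·ΔT = P·[1/(A₁E₁) + 1/(A₂E₂)].
|α₁ − α₂|·ΔT = 6.1×10⁻⁶ × 197 = 0.001202.
1/(A₁E₁) + 1/(A₂E₂) = 1/(400×192×10³) + 1/(205×32×10³) = 1.655×10⁻⁷ N⁻¹.
So P = 0.001202 / 1.655×10⁻⁷ = 7.263 kN.
σ_{concrete} = P/A₂ = 7263/205 = 35.43 MPa, tensile.

σ ≈ 35.4 MPa (tensile)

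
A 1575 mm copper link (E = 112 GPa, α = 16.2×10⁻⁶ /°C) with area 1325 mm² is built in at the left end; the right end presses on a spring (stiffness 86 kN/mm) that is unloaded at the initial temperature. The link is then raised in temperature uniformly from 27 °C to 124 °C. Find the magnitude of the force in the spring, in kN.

If the spring were absent the link would lengthen by αΔT L = 16.2×10⁻⁶ × 97 × 1575 = 2.475 mm.
Let P be the compressive force at the spring. The link shortens elastically by PL/(AE) and the spring compresses by P/k; together these equal δ_free.
So P = δ_free / [L/(AE) + 1/k] = 2.475 / [ 1575/(1325×112×10³) + 1/(86×10³) ].
P = 2.475 / 2.224×10⁻⁵ = 111300 N.

P ≈ 111 kN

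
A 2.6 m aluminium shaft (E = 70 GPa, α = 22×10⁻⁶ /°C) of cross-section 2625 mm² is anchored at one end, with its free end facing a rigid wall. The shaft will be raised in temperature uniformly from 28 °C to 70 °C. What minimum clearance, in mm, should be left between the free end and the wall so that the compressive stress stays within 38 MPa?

g ≈ 0.991 mm

Free expansion if unrestrained: δ_free = αΔT L = 22×10⁻⁶ × 42 × 2600 = 2.402 mm.
At the allowable stress the elastic shortening the wall may impose is σL/E = 38 × 2600 / (70×10³) = 1.411 mm.
So the gap has to take up the difference, g_min = δ_free − σL/E = 2.402 − 1.411 = 0.991 mm.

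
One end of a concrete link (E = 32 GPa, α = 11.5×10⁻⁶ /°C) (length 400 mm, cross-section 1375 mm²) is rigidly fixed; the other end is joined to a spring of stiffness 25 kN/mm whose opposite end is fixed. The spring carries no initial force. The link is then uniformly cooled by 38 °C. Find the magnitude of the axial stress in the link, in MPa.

The unrestrained thermal change is αΔT L = 11.5×10⁻⁶ × 38 × 400 = 0.1748 mm.
Let P be the tensile force in the spring. The link extends elastically by PL/(AE) and the spring stretches by P/k; together these equal δ_free.
So P = δ_free / [L/(AE) + 1/k] = 0.1748 / [ 400/(1375×32×10³) + 1/(25×10³) ].
P = 0.1748 / 4.909×10⁻⁵ = 3561 N.
σ = P/A = 3561/1375 = 2.59 MPa.

σ ≈ 2.59 MPa (tensile)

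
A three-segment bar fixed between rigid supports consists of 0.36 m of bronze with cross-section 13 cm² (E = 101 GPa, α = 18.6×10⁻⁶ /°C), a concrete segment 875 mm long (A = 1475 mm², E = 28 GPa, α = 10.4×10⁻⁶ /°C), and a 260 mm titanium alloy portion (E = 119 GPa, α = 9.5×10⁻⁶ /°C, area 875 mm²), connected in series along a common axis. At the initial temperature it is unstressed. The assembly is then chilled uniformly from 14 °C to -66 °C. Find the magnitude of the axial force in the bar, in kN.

With the walls removed the bar would change length by δ_free = Σ αᵢΔT Lᵢ = 18.6×10⁻⁶×80×360 + 10.4×10⁻⁶×80×875 + 9.5×10⁻⁶×80×260 = 1.461 mm.
The rigid supports impose zero overall length change; the single axial force P common to all segments must satisfy P Σ Lᵢ/(AᵢEᵢ) = δ_free.
Σ Lᵢ/(AᵢEᵢ) = 360/(1300×101×10³) + 875/(1475×28×10³) + 260/(875×119×10³) = 2.643×10⁻⁵ mm/N.
Hence P = δ_free / Σ(L/AE) = 1.461/2.643×10⁻⁵ = 55.3 kN (tensile).

P ≈ 55.3 kN (tensile)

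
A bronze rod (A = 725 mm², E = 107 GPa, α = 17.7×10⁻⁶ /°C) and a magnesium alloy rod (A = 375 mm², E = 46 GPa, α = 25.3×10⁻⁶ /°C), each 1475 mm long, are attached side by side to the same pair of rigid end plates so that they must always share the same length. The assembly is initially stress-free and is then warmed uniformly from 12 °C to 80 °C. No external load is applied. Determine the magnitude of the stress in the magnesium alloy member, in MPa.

Equilibrium of a rigid end plate with no external load gives equal and opposite internal forces ±P in the two members. Since α_{magnesium alloy} > α_{bronze}, heating drives the magnesium alloy into compression and the bronze into tension.
Compatibility of the two members (thermal + elastic change equal): (α₁ − α₂)ΔT = P·[1/(A₁E₁) + 1/(A₂E₂)].
|α₁ − α₂|·ΔT = 7.6×10⁻⁶ × 68 = 0.0005168.
1/(A₁E₁) + 1/(A₂E₂) = 1/(725×107×10³) + 1/(375×46×10³) = 7.086×10⁻⁸ N⁻¹.
P = 0.0005168 / 7.086×10⁻⁸ = 7293 N = 7.293 kN.
σ_{magnesium alloy} = P/A₂ = 7293/375 = 19.45 MPa, compressive.

σ ≈ 19.4 MPa (compressive)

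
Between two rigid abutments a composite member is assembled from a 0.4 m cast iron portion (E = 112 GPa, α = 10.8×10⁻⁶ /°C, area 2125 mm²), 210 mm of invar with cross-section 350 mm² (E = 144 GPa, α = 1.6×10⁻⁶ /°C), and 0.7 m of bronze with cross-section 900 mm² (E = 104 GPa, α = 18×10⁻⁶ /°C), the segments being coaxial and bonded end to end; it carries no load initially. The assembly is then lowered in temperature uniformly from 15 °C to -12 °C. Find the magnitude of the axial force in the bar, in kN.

Free thermal contraction of the whole bar: Σ αᵢΔT Lᵢ = 10.8×10⁻⁶×27×400 + 1.6×10⁻⁶×27×210 + 18×10⁻⁶×27×700 = 0.4659 mm.
The walls prevent any net length change, so an axial force P (same in every segment) develops. Compatibility: P · Σ Lᵢ/(AᵢEᵢ) = δ_free.
Σ Lᵢ/(AᵢEᵢ) = 400/(2125×112×10³) + 210/(350×144×10³) + 700/(900×104×10³) = 1.333×10⁻⁵ mm/N.
Hence P = δ_free / Σ(L/AE) = 0.4659/1.333×10⁻⁵ = 34.96 kN (tensile).

P ≈ 35 kN (tensile)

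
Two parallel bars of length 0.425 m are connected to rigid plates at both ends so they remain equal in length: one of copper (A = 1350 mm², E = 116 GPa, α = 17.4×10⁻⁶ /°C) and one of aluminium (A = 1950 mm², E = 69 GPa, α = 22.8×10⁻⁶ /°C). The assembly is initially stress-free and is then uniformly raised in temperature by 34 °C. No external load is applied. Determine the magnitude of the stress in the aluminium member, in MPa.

Both members must finish at the same length. With the larger α, the aluminium tends to over-expand; the plates restrain it, putting the aluminium in compression and the copper in tension. With no external load the two internal forces are equal and opposite, magnitude P.
Compatibility of the two members (thermal + elastic change equal): (α₁ − α₂)ΔT = P·[1/(A₁E₁) + 1/(A₂E₂)].
|α₁ − α₂|·ΔT = 5.4×10⁻⁶ × 34 = 0.0001836.
1/(A₁E₁) + 1/(A₂E₂) = 1/(1350×116×10³) + 1/(1950×69×10³) = 1.382×10⁻⁸ N⁻¹.
So P = 0.0001836 / 1.382×10⁻⁸ = 13.29 kN.
σ_{aluminium} = P/A₂ = 13290/1950 = 6.814 MPa, compressive.

σ ≈ 6.81 MPa (compressive)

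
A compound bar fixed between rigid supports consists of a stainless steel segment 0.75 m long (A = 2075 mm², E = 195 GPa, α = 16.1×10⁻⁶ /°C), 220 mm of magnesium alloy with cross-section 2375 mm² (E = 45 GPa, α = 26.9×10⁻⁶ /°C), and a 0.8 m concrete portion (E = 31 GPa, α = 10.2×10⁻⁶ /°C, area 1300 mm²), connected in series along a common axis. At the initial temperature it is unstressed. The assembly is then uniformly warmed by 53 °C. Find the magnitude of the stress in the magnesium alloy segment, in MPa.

σ ≈ 24.6 MPa (compressive)

With the walls removed the bar would change length by δ_free = Σ αᵢΔT Lᵢ = 16.1×10⁻⁶×53×750 + 26.9×10⁻⁶×53×220 + 10.2×10⁻⁶×53×800 = 1.386 mm.
The rigid supports impose zero overall length change; the single axial force P common to all segments must satisfy P Σ Lᵢ/(AᵢEᵢ) = δ_free.
The series flexibility is Σ Lᵢ/(AᵢEᵢ) = 750/(2075×195×10³) + 220/(2375×45×10³) + 800/(1300×31×10³) = 2.376×10⁻⁵ mm/N.
P = 1.386 / 2.376×10⁻⁵ = 58330 N = 58.33 kN, compressive.
σ_{magnesium alloy} = P / A = 58330 / 2375 = 24.56 MPa.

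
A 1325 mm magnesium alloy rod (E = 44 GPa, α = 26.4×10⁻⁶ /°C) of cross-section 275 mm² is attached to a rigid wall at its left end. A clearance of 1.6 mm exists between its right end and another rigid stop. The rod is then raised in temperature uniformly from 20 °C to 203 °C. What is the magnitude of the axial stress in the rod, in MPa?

Unrestrained expansion: δ_free = αΔT L = 26.4×10⁻⁶ × 183 × 1325 = 6.401 mm.
This exceeds the 1.6 mm gap, so the wall pushes back. The portion of expansion that must be recovered elastically is δ_free − gap = 6.401 − 1.6 = 4.801 mm.
So σ = E(δ_free − g)/L = 44×10³ × 4.801/1325 = 159.4 MPa.

σ ≈ 159 MPa (compressive)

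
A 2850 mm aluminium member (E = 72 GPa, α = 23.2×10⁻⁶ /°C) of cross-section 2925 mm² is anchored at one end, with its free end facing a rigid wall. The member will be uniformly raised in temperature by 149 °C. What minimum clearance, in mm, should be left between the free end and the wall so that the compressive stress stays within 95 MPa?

g ≈ 6.09 mm

Free expansion if unrestrained: δ_free = αΔT L = 23.2×10⁻⁶ × 149 × 2850 = 9.852 mm.
A stress of 95 MPa corresponds to the wall pushing the member back by σL/E = 95×2850/(72×10³) = 3.76 mm.
So the gap has to take up the difference, g_min = δ_free − σL/E = 9.852 − 3.76 = 6.091 mm.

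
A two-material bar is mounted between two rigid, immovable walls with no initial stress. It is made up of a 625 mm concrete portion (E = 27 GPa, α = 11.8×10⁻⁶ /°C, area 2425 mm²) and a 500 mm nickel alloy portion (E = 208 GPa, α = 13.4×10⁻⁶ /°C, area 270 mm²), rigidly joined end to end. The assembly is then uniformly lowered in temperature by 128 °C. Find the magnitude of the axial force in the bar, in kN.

Free thermal contraction of the whole bar: Σ αᵢΔT Lᵢ = 11.8×10⁻⁶×128×625 + 13.4×10⁻⁶×128×500 = 1.802 mm.
The rigid supports impose zero overall length change; the single axial force P common to all segments must satisfy P Σ Lᵢ/(AᵢEᵢ) = δ_free.
Σ Lᵢ/(AᵢEᵢ) = 625/(2425×27×10³) + 500/(270×208×10³) = 1.845×10⁻⁵ mm/N.
Hence P = δ_free / Σ(L/AE) = 1.802/1.845×10⁻⁵ = 97.65 kN (tensile).

P ≈ 97.7 kN (tensile)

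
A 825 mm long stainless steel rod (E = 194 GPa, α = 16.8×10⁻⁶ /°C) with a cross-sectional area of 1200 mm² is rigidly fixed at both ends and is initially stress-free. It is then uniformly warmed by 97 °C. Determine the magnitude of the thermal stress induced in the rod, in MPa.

Because both ends are immovable the net strain is zero, and the suppressed thermal strain is αΔT = 16.8×10⁻⁶ × 97 = 1629.6×10⁻⁶.
The stress required to suppress this strain is σ = Eε = 194×10³ × 1629.6×10⁻⁶ = 316.1 MPa, compressive since the rod is trying to expand.

σ ≈ 316 MPa (compressive)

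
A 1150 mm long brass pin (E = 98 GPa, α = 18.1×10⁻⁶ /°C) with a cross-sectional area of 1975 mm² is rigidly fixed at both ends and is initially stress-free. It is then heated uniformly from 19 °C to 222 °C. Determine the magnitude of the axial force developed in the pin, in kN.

P ≈ 711 kN (compressive)

The ends cannot move, so σ = EαΔT = 98×10³ × 18.1×10⁻⁶ × 203 = 360.1 MPa.
P = AEαΔT = 1975 × 98×10³ × 18.1×10⁻⁶ × 203 = 711.2 kN (compressive).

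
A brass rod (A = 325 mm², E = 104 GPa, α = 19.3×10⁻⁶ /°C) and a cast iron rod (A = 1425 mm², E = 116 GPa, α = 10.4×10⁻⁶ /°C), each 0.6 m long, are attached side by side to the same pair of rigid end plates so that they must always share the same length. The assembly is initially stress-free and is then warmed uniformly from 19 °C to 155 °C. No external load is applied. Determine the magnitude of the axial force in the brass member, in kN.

P ≈ 34 kN (compressive in the brass)

The brass has the larger α, so on heating it would change length more than the cast iron if both were free. The rigid plates force a common final length, so the brass is put into compression and the cast iron into tension, with equal and opposite forces P (no external load).
Equating the net (thermal + elastic) strains gives |α₁ − α₂|·ΔT = P·[1/(A₁E₁) + 1/(A₂E₂)].
|α₁ − α₂|·ΔT = 8.9×10⁻⁶ × 136 = 0.00121.
1/(A₁E₁) + 1/(A₂E₂) = 1/(325×104×10³) + 1/(1425×116×10³) = 3.564×10⁻⁸ N⁻¹.
So P = 0.00121 / 3.564×10⁻⁸ = 33.97 kN.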